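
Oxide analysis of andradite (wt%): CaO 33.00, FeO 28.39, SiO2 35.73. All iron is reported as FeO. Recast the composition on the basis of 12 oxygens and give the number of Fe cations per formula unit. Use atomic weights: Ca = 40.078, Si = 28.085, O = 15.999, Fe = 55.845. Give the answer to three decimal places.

2.182 Fe apfu

CaO (M=56.077): mol = 0.58848; Ca = 0.58848, O = 0.58848.
FeO (M=71.844): mol = 0.39516; Fe = 0.39516, O = 0.39516.
SiO2 (M=60.083): mol = 0.59468; Si = 0.59468, O = 1.18936.
ΣO = 2.17300; factor = 12/ΣO = 5.52232.
Fe apfu = 0.39516 × 5.52232 = 2.182.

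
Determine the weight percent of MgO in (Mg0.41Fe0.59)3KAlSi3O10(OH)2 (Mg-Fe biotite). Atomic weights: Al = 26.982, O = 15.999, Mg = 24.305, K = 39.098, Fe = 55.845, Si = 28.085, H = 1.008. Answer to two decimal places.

M((Mg0.41Fe0.59)3KAlSi3O10(OH)2) = 473.080 g/mol; M(MgO) = 40.304 g/mol.
Moles MgO per formula unit = 1.23 Mg ÷ 1 = 1.2300.
MgO fraction = (1.2300 × 40.304) / 473.080 = 49.574/473.080 = 0.1048.

10.48 wt%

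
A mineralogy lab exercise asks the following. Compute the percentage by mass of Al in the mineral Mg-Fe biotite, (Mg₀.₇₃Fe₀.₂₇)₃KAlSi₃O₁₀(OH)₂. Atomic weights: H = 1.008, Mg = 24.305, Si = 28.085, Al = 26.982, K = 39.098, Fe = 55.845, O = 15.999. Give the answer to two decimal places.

6.09 weight percent

Formula mass = 2.19·24.305 + 0.81·55.845 + 1·39.098 + 1·26.982 + 3·28.085 + 12·15.999 + 2·1.008 = 442.801 g/mol, of which 26.982 g is Al.
So Al makes up 26.982/442.801 = 0.0609 of the mass, i.e. 6.09%.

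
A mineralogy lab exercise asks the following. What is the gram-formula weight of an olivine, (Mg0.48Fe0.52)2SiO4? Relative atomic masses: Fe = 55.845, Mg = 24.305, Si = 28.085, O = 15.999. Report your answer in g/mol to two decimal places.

173.49 g/mol

The formula mass is the sum 0.96*24.305 + 1.04*55.845 + 1*28.085 + 4*15.999.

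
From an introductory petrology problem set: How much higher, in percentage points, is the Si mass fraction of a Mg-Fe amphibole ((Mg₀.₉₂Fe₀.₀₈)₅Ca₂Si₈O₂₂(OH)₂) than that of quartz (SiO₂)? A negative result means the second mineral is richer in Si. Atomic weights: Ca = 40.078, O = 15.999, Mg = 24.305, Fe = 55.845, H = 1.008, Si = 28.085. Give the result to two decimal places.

M((Mg₀.₉₂Fe₀.₀₈)₅Ca₂Si₈O₂₂(OH)₂) = 824.969 g/mol, so wt% Si = 224.680/824.969 × 100 = 27.23%.
M(SiO₂) = 60.083 g/mol, so wt% Si = 28.085/60.083 × 100 = 46.74%.
27.23 − 46.74 = -19.51 pp.

-19.51 percentage points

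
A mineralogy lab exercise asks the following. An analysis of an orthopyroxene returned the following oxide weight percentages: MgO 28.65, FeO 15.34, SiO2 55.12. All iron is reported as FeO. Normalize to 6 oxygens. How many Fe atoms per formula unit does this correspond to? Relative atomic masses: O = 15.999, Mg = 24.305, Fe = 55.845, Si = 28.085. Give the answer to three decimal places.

MgO (M=40.304): mol = 0.71085; Mg = 0.71085, O = 0.71085.
FeO (M=71.844): mol = 0.21352; Fe = 0.21352, O = 0.21352.
SiO2 (M=60.083): mol = 0.91740; Si = 0.91740, O = 1.83480.
ΣO = 2.75917; factor = 6/ΣO = 2.17457.
Fe apfu = 0.21352 × 2.17457 = 0.464.

0.464 Fe apfu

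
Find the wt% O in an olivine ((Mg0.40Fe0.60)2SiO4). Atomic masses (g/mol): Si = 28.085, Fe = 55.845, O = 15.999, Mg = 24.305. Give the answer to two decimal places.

Formula mass = 0.80·24.305 + 1.20·55.845 + 1·28.085 + 4·15.999 = 178.539 g/mol, of which 63.996 g is O.
So O makes up 63.996/178.539 = 0.3584 of the mass, i.e. 35.84%.

35.84 mass %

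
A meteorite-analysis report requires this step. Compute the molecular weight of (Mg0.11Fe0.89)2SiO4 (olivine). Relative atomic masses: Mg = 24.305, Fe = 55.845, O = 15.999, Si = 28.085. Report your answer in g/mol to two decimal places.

196.83 g/mol

Mg: 0.22 × 24.305 = 5.3471
Fe: 1.78 × 55.845 = 99.4041
Si: 1 × 28.085 = 28.0850
O: 4 × 15.999 = 63.9960
Summing the contributions gives the formula mass.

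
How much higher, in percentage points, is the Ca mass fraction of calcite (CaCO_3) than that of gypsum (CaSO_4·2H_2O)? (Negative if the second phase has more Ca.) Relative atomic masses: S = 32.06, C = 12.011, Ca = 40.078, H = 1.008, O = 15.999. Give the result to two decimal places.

16.76 percentage points

M(CaCO_3) = 100.086 g/mol, so wt% Ca = 40.078/100.086 × 100 = 40.04%.
M(CaSO_4·2H_2O) = 172.164 g/mol, so wt% Ca = 40.078/172.164 × 100 = 23.28%.
40.04 − 23.28 = 16.76 pp.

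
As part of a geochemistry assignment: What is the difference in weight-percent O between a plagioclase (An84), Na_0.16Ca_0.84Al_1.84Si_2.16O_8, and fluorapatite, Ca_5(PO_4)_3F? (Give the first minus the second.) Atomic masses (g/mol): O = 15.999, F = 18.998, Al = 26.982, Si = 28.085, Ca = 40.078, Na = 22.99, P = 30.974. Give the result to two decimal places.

M(Na_0.16Ca_0.84Al_1.84Si_2.16O_8) = 275.646 g/mol, so wt% O = 127.992/275.646 × 100 = 46.43%.
M(Ca_5(PO_4)_3F) = 504.298 g/mol, so wt% O = 191.988/504.298 × 100 = 38.07%.
46.43 − 38.07 = 8.36 pp.

8.36 percentage points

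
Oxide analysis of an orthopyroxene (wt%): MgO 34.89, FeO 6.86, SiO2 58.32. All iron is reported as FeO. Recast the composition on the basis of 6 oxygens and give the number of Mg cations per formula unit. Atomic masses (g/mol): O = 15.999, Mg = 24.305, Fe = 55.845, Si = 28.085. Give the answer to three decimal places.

MgO: 34.89/40.304 = 0.86567 mol → 0.86567 mol Mg, 0.86567 mol O.
FeO: 6.86/71.844 = 0.09548 mol → 0.09548 mol Fe, 0.09548 mol O.
SiO2: 58.32/60.083 = 0.97066 mol → 0.97066 mol Si, 1.94132 mol O.
Total oxygen = 2.90247 mol. Normalization factor = 6/2.90247 = 2.06720.
Mg per 6 O = 0.86567 × 2.06720 = 1.790.

1.790 Mg apfu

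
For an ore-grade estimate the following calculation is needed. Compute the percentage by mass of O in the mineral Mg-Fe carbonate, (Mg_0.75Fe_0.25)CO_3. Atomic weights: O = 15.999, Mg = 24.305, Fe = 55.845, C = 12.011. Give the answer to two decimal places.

52.06 weight percent

Formula mass = 0.75·24.305 + 0.25·55.845 + 1·12.011 + 3·15.999 = 92.198 g/mol, of which 47.997 g is O.
So O makes up 47.997/92.198 = 0.5206 of the mass, i.e. 52.06%.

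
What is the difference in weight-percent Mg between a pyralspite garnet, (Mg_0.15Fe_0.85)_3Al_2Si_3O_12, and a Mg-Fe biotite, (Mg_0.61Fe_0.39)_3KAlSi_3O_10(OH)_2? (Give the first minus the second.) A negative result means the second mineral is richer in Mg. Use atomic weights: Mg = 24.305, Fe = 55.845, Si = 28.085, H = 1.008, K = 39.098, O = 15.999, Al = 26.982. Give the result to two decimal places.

-7.53 percentage points

M((Mg_0.15Fe_0.85)_3Al_2Si_3O_12) = 483.549 g/mol, so wt% Mg = 10.937/483.549 × 100 = 2.26%.
M((Mg_0.61Fe_0.39)_3KAlSi_3O_10(OH)_2) = 454.156 g/mol, so wt% Mg = 44.478/454.156 × 100 = 9.79%.
2.26 − 9.79 = -7.53 pp.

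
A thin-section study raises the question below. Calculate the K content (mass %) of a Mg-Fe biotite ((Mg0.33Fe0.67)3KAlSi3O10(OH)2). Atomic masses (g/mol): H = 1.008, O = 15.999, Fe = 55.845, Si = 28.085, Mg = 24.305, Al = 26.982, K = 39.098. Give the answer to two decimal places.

Formula mass = 0.99·24.305 + 2.01·55.845 + 1·39.098 + 1·26.982 + 3·28.085 + 12·15.999 + 2·1.008 = 480.649 g/mol, of which 39.098 g is K.
So K makes up 39.098/480.649 = 0.0813 of the mass, i.e. 8.13%.

8.13 mass %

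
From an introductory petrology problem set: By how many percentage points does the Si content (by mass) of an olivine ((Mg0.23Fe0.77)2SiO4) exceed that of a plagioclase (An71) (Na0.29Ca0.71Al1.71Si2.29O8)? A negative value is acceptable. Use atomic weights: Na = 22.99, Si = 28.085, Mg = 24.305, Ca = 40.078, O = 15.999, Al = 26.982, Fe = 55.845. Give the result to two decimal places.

M((Mg0.23Fe0.77)2SiO4) = 189.263 g/mol, so wt% Si = 28.085/189.263 × 100 = 14.84%.
M(Na0.29Ca0.71Al1.71Si2.29O8) = 273.568 g/mol, so wt% Si = 64.315/273.568 × 100 = 23.51%.
14.84 − 23.51 = -8.67 pp.

-8.67 percentage points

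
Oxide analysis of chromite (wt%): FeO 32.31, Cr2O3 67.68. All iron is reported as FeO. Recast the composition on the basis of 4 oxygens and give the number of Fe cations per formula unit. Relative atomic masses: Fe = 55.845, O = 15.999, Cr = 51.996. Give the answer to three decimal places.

1.007 Fe apfu

FeO (M=71.844): mol = 0.44972; Fe = 0.44972, O = 0.44972.
Cr2O3 (M=151.989): mol = 0.44530; Cr = 0.89060, O = 1.33590.
ΣO = 1.78562; factor = 4/ΣO = 2.24012.
Fe apfu = 0.44972 × 2.24012 = 1.007.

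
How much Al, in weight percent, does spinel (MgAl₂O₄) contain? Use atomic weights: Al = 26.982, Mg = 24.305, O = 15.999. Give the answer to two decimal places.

Molar mass of MgAl₂O₄: 1*24.305 + 2*26.982 + 4*15.999 = 142.265 g/mol.
Mass of Al per formula unit: 2 × 26.982 = 53.964 g.
Weight fraction Al = 53.964 / 142.265 = 0.3793.

37.93 weight percent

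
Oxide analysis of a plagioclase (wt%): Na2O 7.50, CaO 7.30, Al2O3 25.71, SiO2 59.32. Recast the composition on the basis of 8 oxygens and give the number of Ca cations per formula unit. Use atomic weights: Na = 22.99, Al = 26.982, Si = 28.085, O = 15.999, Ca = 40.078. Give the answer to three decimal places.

0.349 Ca apfu

Na2O: 7.50/61.979 = 0.12101 mol → 0.24202 mol Na, 0.12101 mol O.
CaO: 7.30/56.077 = 0.13018 mol → 0.13018 mol Ca, 0.13018 mol O.
Al2O3: 25.71/101.961 = 0.25216 mol → 0.50432 mol Al, 0.75648 mol O.
SiO2: 59.32/60.083 = 0.98730 mol → 0.98730 mol Si, 1.97460 mol O.
Total oxygen = 2.98227 mol. Normalization factor = 8/2.98227 = 2.68252.
Ca per 8 O = 0.13018 × 2.68252 = 0.349.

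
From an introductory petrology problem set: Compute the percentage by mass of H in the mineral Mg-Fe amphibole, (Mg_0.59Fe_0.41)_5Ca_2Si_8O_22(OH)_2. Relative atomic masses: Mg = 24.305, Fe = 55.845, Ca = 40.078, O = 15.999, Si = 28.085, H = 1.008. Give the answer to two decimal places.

0.23 weight percent

M((Mg_0.59Fe_0.41)_5Ca_2Si_8O_22(OH)_2) = 877.010 g/mol.
H contributes 2 × 1.008 = 2.016 g per mole.
2.016/877.010 = 0.0023 → 0.23%.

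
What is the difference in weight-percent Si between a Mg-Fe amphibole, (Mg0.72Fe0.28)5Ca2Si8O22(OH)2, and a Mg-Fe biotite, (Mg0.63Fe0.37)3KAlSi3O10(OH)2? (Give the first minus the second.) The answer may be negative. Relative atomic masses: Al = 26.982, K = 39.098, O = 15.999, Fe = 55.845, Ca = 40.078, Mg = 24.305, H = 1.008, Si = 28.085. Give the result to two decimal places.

7.60 percentage points

Si in (Mg0.72Fe0.28)5Ca2Si8O22(OH)2: molar mass 856.509 g/mol; 8×28.085 = 224.680 g → 26.23 wt%.
Si in (Mg0.63Fe0.37)3KAlSi3O10(OH)2: molar mass 452.263 g/mol; 3×28.085 = 84.255 g → 18.63 wt%.
Difference = 26.23 − 18.63 = 7.60 percentage points.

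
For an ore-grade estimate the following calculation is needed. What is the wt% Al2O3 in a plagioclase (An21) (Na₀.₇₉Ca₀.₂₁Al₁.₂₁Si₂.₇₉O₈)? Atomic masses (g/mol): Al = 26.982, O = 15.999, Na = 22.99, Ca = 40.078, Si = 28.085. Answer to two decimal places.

Molar mass of Na₀.₇₉Ca₀.₂₁Al₁.₂₁Si₂.₇₉O₈ = 0.79*22.99 + 0.21*40.078 + 1.21*26.982 + 2.79*28.085 + 8*15.999 = 265.576 g/mol.
Each formula unit contains 1.21 Al, equivalent to 1.21/2 = 0.6050 mol Al2O3.
M(Al2O3) = 2×26.982 + 3×15.999 = 101.961 g/mol.
Mass of Al2O3 per formula unit = 0.6050 × 101.961 = 61.686 g.
Al2O3 wt% = 61.686 / 265.576 × 100 = 23.23%.

23.23 wt%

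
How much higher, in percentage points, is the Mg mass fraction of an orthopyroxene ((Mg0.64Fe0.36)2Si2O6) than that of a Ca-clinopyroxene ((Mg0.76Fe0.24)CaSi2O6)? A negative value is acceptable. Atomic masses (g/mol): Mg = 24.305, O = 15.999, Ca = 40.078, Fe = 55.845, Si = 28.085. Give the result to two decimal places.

5.68 percentage points

M((Mg0.64Fe0.36)2Si2O6) = 223.483 g/mol, so wt% Mg = 31.110/223.483 × 100 = 13.92%.
M((Mg0.76Fe0.24)CaSi2O6) = 224.117 g/mol, so wt% Mg = 18.472/224.117 × 100 = 8.24%.
13.92 − 8.24 = 5.68 pp.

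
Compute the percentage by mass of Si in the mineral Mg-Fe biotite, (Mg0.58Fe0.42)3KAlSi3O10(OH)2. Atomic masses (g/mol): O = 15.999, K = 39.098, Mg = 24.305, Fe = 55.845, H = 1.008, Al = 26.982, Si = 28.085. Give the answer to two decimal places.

Molar mass of (Mg0.58Fe0.42)3KAlSi3O10(OH)2: 1.74×24.305 + 1.26×55.845 + 1×39.098 + 1×26.982 + 3×28.085 + 12×15.999 + 2×1.008 = 456.994 g/mol.
Mass of Si per formula unit: 3 × 28.085 = 84.255 g.
Weight fraction Si = 84.255 / 456.994 = 0.1844.

18.44 wt%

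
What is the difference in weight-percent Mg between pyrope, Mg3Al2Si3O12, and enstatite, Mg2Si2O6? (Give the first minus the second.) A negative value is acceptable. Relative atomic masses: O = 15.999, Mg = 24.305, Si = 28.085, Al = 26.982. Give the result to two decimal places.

First mineral: 72.915 g Mg in 403.122 g formula = 18.09 wt% Mg.
Second mineral: 48.610 g Mg in 200.774 g formula = 24.21 wt% Mg.
18.09% − 24.21% gives a difference of -6.12 percentage points.

-6.12 percentage points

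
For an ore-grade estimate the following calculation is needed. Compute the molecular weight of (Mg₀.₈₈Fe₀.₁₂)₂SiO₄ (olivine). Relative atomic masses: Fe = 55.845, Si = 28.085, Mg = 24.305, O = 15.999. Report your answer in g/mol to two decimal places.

148.26 g/mol

M = 1.76·24.305 + 0.24·55.845 + 1·28.085 + 4·15.999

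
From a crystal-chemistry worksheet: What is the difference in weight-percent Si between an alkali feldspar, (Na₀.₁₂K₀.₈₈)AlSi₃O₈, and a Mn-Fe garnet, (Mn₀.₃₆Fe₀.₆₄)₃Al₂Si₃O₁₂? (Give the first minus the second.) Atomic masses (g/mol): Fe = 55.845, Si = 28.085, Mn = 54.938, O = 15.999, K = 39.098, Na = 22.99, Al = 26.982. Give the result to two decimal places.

First mineral: 84.255 g Si in 276.394 g formula = 30.48 wt% Si.
Second mineral: 84.255 g Si in 496.762 g formula = 16.96 wt% Si.
30.48% − 16.96% gives a difference of 13.52 percentage points.

13.52 percentage points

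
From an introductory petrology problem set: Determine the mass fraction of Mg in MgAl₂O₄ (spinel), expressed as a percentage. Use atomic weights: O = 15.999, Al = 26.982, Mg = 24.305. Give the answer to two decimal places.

M(MgAl₂O₄) = 142.265 g/mol.
Mg contributes 1 × 24.305 = 24.305 g per mole.
24.305/142.265 = 0.1708 → 17.08%.

17.08 weight percent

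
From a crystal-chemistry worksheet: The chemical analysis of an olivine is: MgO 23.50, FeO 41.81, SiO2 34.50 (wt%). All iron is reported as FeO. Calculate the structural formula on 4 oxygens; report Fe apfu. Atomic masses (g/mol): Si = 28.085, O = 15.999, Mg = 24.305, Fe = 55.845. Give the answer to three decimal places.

1.006 Fe apfu

MgO: 23.50/40.304 = 0.58307 mol → 0.58307 mol Mg, 0.58307 mol O.
FeO: 41.81/71.844 = 0.58196 mol → 0.58196 mol Fe, 0.58196 mol O.
SiO2: 34.50/60.083 = 0.57421 mol → 0.57421 mol Si, 1.14842 mol O.
Total oxygen = 2.31345 mol. Normalization factor = 4/2.31345 = 1.72902.
Fe per 4 O = 0.58196 × 1.72902 = 1.006.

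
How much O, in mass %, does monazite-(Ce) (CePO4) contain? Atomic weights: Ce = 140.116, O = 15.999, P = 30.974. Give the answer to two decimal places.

M(CePO4) = 235.086 g/mol.
O contributes 4 × 15.999 = 63.996 g per mole.
63.996/235.086 = 0.2722 → 27.22%.

27.22 mass %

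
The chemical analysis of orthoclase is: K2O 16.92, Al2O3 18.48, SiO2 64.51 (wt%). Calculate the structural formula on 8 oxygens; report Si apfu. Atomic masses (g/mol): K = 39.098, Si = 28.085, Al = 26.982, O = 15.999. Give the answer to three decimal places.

2.992 Si apfu

16.92 wt% K2O ÷ 94.195 g/mol = 0.17963 mol, giving 0.35926 K and 0.17963 O.
18.48 wt% Al2O3 ÷ 101.961 g/mol = 0.18125 mol, giving 0.36250 Al and 0.54375 O.
64.51 wt% SiO2 ÷ 60.083 g/mol = 1.07368 mol, giving 1.07368 Si and 2.14736 O.
Oxygen sums to 2.87074; scaling by 8/2.87074 = 2.78674 puts the formula on 8 O.
Si: 1.07368 × 2.78674 = 2.992 atoms per formula unit.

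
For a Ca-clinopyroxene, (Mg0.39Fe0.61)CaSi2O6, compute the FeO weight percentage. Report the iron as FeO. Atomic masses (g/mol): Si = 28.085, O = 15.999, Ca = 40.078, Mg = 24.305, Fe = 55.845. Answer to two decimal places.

M((Mg0.39Fe0.61)CaSi2O6) = 235.786 g/mol; M(FeO) = 71.844 g/mol.
Moles FeO per formula unit = 0.61 Fe ÷ 1 = 0.6100.
FeO fraction = (0.6100 × 71.844) / 235.786 = 43.825/235.786 = 0.1859.

18.59 wt%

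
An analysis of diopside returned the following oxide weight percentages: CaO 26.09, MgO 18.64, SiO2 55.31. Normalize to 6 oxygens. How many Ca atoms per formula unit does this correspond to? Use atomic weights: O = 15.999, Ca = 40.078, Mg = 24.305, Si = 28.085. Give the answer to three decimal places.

26.09 wt% CaO ÷ 56.077 g/mol = 0.46525 mol, giving 0.46525 Ca and 0.46525 O.
18.64 wt% MgO ÷ 40.304 g/mol = 0.46249 mol, giving 0.46249 Mg and 0.46249 O.
55.31 wt% SiO2 ÷ 60.083 g/mol = 0.92056 mol, giving 0.92056 Si and 1.84112 O.
Oxygen sums to 2.76886; scaling by 6/2.76886 = 2.16696 puts the formula on 6 O.
Ca: 0.46525 × 2.16696 = 1.008 atoms per formula unit.

1.008 Ca apfu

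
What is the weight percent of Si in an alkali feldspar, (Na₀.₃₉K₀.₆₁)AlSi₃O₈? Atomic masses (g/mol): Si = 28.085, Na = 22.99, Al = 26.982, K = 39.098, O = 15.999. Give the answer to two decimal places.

30.97 wt%

Molar mass of (Na₀.₃₉K₀.₆₁)AlSi₃O₈: 0.39·22.99 + 0.61·39.098 + 1·26.982 + 3·28.085 + 8·15.999 = 272.045 g/mol.
Mass of Si per formula unit: 3 × 28.085 = 84.255 g.
Weight fraction Si = 84.255 / 272.045 = 0.3097.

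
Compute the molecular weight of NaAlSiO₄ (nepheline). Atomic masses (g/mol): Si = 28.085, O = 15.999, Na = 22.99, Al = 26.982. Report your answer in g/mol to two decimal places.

142.05 g/mol

M = 1(22.99) + 1(26.982) + 1(28.085) + 4(15.999)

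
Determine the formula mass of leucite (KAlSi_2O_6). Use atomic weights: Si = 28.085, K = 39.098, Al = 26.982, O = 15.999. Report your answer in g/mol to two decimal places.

218.24 g/mol

M = 1*39.098 + 1*26.982 + 2*28.085 + 6*15.999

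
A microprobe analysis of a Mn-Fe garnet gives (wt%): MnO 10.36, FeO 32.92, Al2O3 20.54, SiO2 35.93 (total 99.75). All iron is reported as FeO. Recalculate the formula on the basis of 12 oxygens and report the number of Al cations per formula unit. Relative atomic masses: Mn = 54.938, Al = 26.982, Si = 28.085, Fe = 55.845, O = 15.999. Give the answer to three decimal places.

2.011 Al apfu

MnO (M=70.937): mol = 0.14605; Mn = 0.14605, O = 0.14605.
FeO (M=71.844): mol = 0.45822; Fe = 0.45822, O = 0.45822.
Al2O3 (M=101.961): mol = 0.20145; Al = 0.40290, O = 0.60435.
SiO2 (M=60.083): mol = 0.59801; Si = 0.59801, O = 1.19602.
ΣO = 2.40464; factor = 12/ΣO = 4.99035.
Al apfu = 0.40290 × 4.99035 = 2.011.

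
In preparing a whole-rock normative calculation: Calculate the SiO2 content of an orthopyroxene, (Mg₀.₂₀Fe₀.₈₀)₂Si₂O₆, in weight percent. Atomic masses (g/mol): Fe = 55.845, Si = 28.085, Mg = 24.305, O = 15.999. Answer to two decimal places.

Formula mass = 251.238 g/mol.
2 Si → 2.0000 mol SiO2 per formula unit; M(SiO2) = 60.083, so SiO2 mass = 120.166 g.
120.166/251.238 × 100 = 47.83 wt%.

47.83 wt%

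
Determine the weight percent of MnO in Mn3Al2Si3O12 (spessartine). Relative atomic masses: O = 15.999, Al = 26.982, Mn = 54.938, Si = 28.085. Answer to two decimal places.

Formula mass = 495.021 g/mol.
3 Mn → 3.0000 mol MnO per formula unit; M(MnO) = 70.937, so MnO mass = 212.811 g.
212.811/495.021 × 100 = 42.99 wt%.

42.99 wt%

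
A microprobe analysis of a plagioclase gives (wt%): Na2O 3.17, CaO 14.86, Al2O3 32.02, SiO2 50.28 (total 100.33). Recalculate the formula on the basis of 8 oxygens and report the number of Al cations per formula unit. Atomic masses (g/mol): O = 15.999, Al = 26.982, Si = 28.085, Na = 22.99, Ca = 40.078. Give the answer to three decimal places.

Na2O: 3.17/61.979 = 0.05115 mol → 0.10230 mol Na, 0.05115 mol O.
CaO: 14.86/56.077 = 0.26499 mol → 0.26499 mol Ca, 0.26499 mol O.
Al2O3: 32.02/101.961 = 0.31404 mol → 0.62808 mol Al, 0.94212 mol O.
SiO2: 50.28/60.083 = 0.83684 mol → 0.83684 mol Si, 1.67368 mol O.
Total oxygen = 2.93194 mol. Normalization factor = 8/2.93194 = 2.72857.
Al per 8 O = 0.62808 × 2.72857 = 1.714.

1.714 Al apfu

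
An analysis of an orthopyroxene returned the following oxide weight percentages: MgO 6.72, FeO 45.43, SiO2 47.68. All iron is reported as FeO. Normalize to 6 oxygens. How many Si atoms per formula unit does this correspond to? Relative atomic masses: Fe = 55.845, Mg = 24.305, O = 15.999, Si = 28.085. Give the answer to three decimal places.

1.995 Si apfu

MgO: 6.72/40.304 = 0.16673 mol → 0.16673 mol Mg, 0.16673 mol O.
FeO: 45.43/71.844 = 0.63234 mol → 0.63234 mol Fe, 0.63234 mol O.
SiO2: 47.68/60.083 = 0.79357 mol → 0.79357 mol Si, 1.58714 mol O.
Total oxygen = 2.38621 mol. Normalization factor = 6/2.38621 = 2.51445.
Si per 6 O = 0.79357 × 2.51445 = 1.995.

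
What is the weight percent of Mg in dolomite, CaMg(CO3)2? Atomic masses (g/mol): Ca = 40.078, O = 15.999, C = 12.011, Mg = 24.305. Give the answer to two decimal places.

Molar mass of CaMg(CO3)2: 1×40.078 + 1×24.305 + 2×12.011 + 6×15.999 = 184.399 g/mol.
Mass of Mg per formula unit: 1 × 24.305 = 24.305 g.
Weight fraction Mg = 24.305 / 184.399 = 0.1318.

13.18 mass %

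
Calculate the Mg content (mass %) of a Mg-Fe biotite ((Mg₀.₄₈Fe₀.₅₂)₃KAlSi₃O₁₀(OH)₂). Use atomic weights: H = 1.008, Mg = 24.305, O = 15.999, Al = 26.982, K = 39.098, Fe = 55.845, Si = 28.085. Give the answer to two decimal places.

7.50 mass %

Formula mass = 1.44×24.305 + 1.56×55.845 + 1×39.098 + 1×26.982 + 3×28.085 + 12×15.999 + 2×1.008 = 466.456 g/mol, of which 34.999 g is Mg.
So Mg makes up 34.999/466.456 = 0.0750 of the mass, i.e. 7.50%.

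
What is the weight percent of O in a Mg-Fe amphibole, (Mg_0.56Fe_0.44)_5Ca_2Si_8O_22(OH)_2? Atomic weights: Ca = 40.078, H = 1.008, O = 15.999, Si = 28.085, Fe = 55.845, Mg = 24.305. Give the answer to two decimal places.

M((Mg_0.56Fe_0.44)_5Ca_2Si_8O_22(OH)_2) = 881.741 g/mol.
O contributes 24 × 15.999 = 383.976 g per mole.
383.976/881.741 = 0.4355 → 43.55%.

43.55 weight percent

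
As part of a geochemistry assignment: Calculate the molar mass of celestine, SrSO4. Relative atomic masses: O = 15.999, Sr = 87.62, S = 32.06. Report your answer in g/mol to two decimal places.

183.68 g/mol

M = 1(87.62) + 1(32.06) + 4(15.999)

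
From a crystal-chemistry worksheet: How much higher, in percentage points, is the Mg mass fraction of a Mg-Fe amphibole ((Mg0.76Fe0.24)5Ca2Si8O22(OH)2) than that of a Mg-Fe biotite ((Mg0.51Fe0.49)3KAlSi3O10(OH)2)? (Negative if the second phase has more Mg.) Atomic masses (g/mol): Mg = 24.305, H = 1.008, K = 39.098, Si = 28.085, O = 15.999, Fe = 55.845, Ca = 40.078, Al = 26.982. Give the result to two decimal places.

M((Mg0.76Fe0.24)5Ca2Si8O22(OH)2) = 850.201 g/mol, so wt% Mg = 92.359/850.201 × 100 = 10.86%.
M((Mg0.51Fe0.49)3KAlSi3O10(OH)2) = 463.618 g/mol, so wt% Mg = 37.187/463.618 × 100 = 8.02%.
10.86 − 8.02 = 2.84 pp.

2.84 percentage points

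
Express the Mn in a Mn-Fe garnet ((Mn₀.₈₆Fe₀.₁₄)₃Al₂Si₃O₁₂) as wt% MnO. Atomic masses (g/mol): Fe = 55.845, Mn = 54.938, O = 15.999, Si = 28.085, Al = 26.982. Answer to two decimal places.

36.94 wt%

Formula mass = 495.402 g/mol.
2.58 Mn → 2.5800 mol MnO per formula unit; M(MnO) = 70.937, so MnO mass = 183.017 g.
183.017/495.402 × 100 = 36.94 wt%.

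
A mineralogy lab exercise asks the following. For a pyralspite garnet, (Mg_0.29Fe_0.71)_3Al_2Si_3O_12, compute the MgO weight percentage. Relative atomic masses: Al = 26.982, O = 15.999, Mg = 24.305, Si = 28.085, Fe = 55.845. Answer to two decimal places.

7.46 wt%

M((Mg_0.29Fe_0.71)_3Al_2Si_3O_12) = 470.302 g/mol; M(MgO) = 40.304 g/mol.
Moles MgO per formula unit = 0.87 Mg ÷ 1 = 0.8700.
MgO fraction = (0.8700 × 40.304) / 470.302 = 35.064/470.302 = 0.0746.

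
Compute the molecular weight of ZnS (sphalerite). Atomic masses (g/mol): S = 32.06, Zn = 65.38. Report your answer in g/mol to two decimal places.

97.44 g/mol

The formula mass is the sum 1×65.38 + 1×32.06.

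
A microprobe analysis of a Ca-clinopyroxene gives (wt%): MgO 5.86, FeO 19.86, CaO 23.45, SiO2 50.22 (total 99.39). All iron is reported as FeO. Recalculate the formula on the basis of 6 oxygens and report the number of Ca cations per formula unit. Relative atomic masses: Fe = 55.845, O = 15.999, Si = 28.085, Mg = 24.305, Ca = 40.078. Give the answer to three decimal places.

MgO (M=40.304): mol = 0.14539; Mg = 0.14539, O = 0.14539.
FeO (M=71.844): mol = 0.27643; Fe = 0.27643, O = 0.27643.
CaO (M=56.077): mol = 0.41818; Ca = 0.41818, O = 0.41818.
SiO2 (M=60.083): mol = 0.83584; Si = 0.83584, O = 1.67168.
ΣO = 2.51168; factor = 6/ΣO = 2.38884.
Ca apfu = 0.41818 × 2.38884 = 0.999.

0.999 Ca apfu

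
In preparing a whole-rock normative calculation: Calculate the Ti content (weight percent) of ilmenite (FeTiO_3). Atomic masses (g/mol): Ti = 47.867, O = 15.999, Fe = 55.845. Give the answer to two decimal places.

31.55 weight percent

Molar mass of FeTiO_3: 1·55.845 + 1·47.867 + 3·15.999 = 151.709 g/mol.
Mass of Ti per formula unit: 1 × 47.867 = 47.867 g.
Weight fraction Ti = 47.867 / 151.709 = 0.3155.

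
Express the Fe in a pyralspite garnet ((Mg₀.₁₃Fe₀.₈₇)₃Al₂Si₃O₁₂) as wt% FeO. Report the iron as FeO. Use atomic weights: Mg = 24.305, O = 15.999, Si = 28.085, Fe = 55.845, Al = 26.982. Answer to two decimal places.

38.63 wt%

M((Mg₀.₁₃Fe₀.₈₇)₃Al₂Si₃O₁₂) = 485.441 g/mol; M(FeO) = 71.844 g/mol.
Moles FeO per formula unit = 2.61 Fe ÷ 1 = 2.6100.
FeO fraction = (2.6100 × 71.844) / 485.441 = 187.513/485.441 = 0.3863.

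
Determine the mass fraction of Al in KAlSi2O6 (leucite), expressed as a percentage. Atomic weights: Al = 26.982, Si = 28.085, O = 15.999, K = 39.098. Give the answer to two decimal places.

Molar mass of KAlSi2O6: 1*39.098 + 1*26.982 + 2*28.085 + 6*15.999 = 218.244 g/mol.
Mass of Al per formula unit: 1 × 26.982 = 26.982 g.
Weight fraction Al = 26.982 / 218.244 = 0.1236.

12.36 weight percent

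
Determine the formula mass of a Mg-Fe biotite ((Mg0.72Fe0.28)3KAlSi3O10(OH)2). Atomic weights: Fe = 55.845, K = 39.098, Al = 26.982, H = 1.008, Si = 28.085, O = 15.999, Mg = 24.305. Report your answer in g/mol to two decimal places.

The formula mass is the sum 2.16·24.305 + 0.84·55.845 + 1·39.098 + 1·26.982 + 3·28.085 + 12·15.999 + 2·1.008.

443.75 g/mol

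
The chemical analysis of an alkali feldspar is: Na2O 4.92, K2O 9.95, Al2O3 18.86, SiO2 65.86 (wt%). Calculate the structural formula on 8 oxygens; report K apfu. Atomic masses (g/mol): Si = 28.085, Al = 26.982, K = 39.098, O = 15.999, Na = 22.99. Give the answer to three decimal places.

0.576 K apfu

Na2O (M=61.979): mol = 0.07938; Na = 0.15876, O = 0.07938.
K2O (M=94.195): mol = 0.10563; K = 0.21126, O = 0.10563.
Al2O3 (M=101.961): mol = 0.18497; Al = 0.36994, O = 0.55491.
SiO2 (M=60.083): mol = 1.09615; Si = 1.09615, O = 2.19230.
ΣO = 2.93222; factor = 8/ΣO = 2.72831.
K apfu = 0.21126 × 2.72831 = 0.576.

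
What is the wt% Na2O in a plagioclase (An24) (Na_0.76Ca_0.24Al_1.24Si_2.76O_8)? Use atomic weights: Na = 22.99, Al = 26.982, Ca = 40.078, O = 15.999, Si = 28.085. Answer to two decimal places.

8.85 wt%

Molar mass of Na_0.76Ca_0.24Al_1.24Si_2.76O_8 = 0.76*22.99 + 0.24*40.078 + 1.24*26.982 + 2.76*28.085 + 8*15.999 = 266.055 g/mol.
Each formula unit contains 0.76 Na, equivalent to 0.76/2 = 0.3800 mol Na2O.
M(Na2O) = 2×22.99 + 1×15.999 = 61.979 g/mol.
Mass of Na2O per formula unit = 0.3800 × 61.979 = 23.552 g.
Na2O wt% = 23.552 / 266.055 × 100 = 8.85%.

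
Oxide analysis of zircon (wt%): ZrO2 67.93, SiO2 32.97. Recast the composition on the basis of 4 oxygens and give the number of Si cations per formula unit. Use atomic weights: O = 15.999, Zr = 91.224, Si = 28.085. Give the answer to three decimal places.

ZrO2: 67.93/123.222 = 0.55128 mol → 0.55128 mol Zr, 1.10256 mol O.
SiO2: 32.97/60.083 = 0.54874 mol → 0.54874 mol Si, 1.09748 mol O.
Total oxygen = 2.20004 mol. Normalization factor = 4/2.20004 = 1.81815.
Si per 4 O = 0.54874 × 1.81815 = 0.998.

0.998 Si apfu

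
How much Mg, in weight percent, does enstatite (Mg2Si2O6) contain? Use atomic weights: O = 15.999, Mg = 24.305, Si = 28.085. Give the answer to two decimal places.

24.21 weight percent

Molar mass of Mg2Si2O6: 2·24.305 + 2·28.085 + 6·15.999 = 200.774 g/mol.
Mass of Mg per formula unit: 2 × 24.305 = 48.610 g.
Weight fraction Mg = 48.610 / 200.774 = 0.2421.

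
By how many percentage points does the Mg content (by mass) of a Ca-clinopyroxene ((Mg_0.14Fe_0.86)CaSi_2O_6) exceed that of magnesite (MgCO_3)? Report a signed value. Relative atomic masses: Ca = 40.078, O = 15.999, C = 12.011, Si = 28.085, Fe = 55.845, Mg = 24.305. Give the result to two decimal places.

-27.43 percentage points

M((Mg_0.14Fe_0.86)CaSi_2O_6) = 243.671 g/mol, so wt% Mg = 3.403/243.671 × 100 = 1.40%.
M(MgCO_3) = 84.313 g/mol, so wt% Mg = 24.305/84.313 × 100 = 28.83%.
1.40 − 28.83 = -27.43 pp.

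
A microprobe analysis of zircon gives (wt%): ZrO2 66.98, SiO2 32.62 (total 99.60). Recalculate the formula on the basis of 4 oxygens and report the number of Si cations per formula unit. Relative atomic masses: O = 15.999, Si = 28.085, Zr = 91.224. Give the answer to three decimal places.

0.999 Si apfu

ZrO2: 66.98/123.222 = 0.54357 mol → 0.54357 mol Zr, 1.08714 mol O.
SiO2: 32.62/60.083 = 0.54292 mol → 0.54292 mol Si, 1.08584 mol O.
Total oxygen = 2.17298 mol. Normalization factor = 4/2.17298 = 1.84079.
Si per 4 O = 0.54292 × 1.84079 = 0.999.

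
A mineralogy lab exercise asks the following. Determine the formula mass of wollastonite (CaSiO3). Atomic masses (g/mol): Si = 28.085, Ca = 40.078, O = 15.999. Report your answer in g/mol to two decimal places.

116.16 g/mol

Ca: 1 × 40.078 = 40.0780
Si: 1 × 28.085 = 28.0850
O: 3 × 15.999 = 47.9970
Summing the contributions gives the formula mass.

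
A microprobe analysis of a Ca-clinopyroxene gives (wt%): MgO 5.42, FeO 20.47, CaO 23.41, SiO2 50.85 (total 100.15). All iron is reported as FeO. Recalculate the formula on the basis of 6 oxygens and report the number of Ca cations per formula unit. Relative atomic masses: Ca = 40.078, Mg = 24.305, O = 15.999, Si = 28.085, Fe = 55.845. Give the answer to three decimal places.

MgO: 5.42/40.304 = 0.13448 mol → 0.13448 mol Mg, 0.13448 mol O.
FeO: 20.47/71.844 = 0.28492 mol → 0.28492 mol Fe, 0.28492 mol O.
CaO: 23.41/56.077 = 0.41746 mol → 0.41746 mol Ca, 0.41746 mol O.
SiO2: 50.85/60.083 = 0.84633 mol → 0.84633 mol Si, 1.69266 mol O.
Total oxygen = 2.52952 mol. Normalization factor = 6/2.52952 = 2.37199.
Ca per 6 O = 0.41746 × 2.37199 = 0.990.

0.990 Ca apfu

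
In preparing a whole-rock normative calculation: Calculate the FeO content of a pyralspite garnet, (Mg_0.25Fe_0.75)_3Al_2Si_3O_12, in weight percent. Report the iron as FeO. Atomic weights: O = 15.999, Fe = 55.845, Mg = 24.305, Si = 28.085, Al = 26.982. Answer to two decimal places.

Molar mass of (Mg_0.25Fe_0.75)_3Al_2Si_3O_12 = 0.75×24.305 + 2.25×55.845 + 2×26.982 + 3×28.085 + 12×15.999 = 474.087 g/mol.
Each formula unit contains 2.25 Fe, equivalent to 2.25/1 = 2.2500 mol FeO.
M(FeO) = 1×55.845 + 1×15.999 = 71.844 g/mol.
Mass of FeO per formula unit = 2.2500 × 71.844 = 161.649 g.
FeO wt% = 161.649 / 474.087 × 100 = 34.10%.

34.10 wt%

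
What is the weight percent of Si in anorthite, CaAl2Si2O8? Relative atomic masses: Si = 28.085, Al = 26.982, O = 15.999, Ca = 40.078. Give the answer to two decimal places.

Molar mass of CaAl2Si2O8: 1*40.078 + 2*26.982 + 2*28.085 + 8*15.999 = 278.204 g/mol.
Mass of Si per formula unit: 2 × 28.085 = 56.170 g.
Weight fraction Si = 56.170 / 278.204 = 0.2019.

20.19 mass %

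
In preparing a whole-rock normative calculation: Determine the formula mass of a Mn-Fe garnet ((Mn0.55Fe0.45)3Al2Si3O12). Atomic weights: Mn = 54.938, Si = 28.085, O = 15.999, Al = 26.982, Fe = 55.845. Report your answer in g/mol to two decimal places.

496.25 g/mol

M = 1.65*54.938 + 1.35*55.845 + 2*26.982 + 3*28.085 + 12*15.999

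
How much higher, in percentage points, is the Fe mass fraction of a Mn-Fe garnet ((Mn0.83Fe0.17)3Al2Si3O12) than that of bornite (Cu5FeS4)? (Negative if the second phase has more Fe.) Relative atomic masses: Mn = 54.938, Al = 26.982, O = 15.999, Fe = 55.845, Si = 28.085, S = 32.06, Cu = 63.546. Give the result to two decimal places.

Fe in (Mn0.83Fe0.17)3Al2Si3O12: molar mass 495.484 g/mol; 0.51×55.845 = 28.481 g → 5.75 wt%.
Fe in Cu5FeS4: molar mass 501.815 g/mol; 1×55.845 = 55.845 g → 11.13 wt%.
Difference = 5.75 − 11.13 = -5.38 percentage points.

-5.38 percentage points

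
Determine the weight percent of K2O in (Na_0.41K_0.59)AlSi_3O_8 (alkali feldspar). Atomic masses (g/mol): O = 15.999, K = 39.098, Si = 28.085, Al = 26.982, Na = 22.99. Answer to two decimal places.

M((Na_0.41K_0.59)AlSi_3O_8) = 271.723 g/mol; M(K2O) = 94.195 g/mol.
Moles K2O per formula unit = 0.59 K ÷ 2 = 0.2950.
K2O fraction = (0.2950 × 94.195) / 271.723 = 27.788/271.723 = 0.1023.

10.23 wt%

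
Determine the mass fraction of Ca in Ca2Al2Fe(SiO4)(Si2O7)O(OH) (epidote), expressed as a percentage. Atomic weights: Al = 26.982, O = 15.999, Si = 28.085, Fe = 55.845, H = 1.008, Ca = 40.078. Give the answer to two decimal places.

16.59 weight percent

Formula mass = 2*40.078 + 2*26.982 + 1*55.845 + 3*28.085 + 13*15.999 + 1*1.008 = 483.215 g/mol, of which 80.156 g is Ca.
So Ca makes up 80.156/483.215 = 0.1659 of the mass, i.e. 16.59%.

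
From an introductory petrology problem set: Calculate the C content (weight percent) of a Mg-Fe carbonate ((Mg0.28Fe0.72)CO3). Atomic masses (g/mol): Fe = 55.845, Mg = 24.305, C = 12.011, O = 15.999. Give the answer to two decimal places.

11.22 weight percent

M((Mg0.28Fe0.72)CO3) = 107.022 g/mol.
C contributes 1 × 12.011 = 12.011 g per mole.
12.011/107.022 = 0.1122 → 11.22%.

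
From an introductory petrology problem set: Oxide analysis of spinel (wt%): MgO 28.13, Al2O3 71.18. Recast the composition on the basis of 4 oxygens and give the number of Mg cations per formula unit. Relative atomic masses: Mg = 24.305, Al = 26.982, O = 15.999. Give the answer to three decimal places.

28.13 wt% MgO ÷ 40.304 g/mol = 0.69795 mol, giving 0.69795 Mg and 0.69795 O.
71.18 wt% Al2O3 ÷ 101.961 g/mol = 0.69811 mol, giving 1.39622 Al and 2.09433 O.
Oxygen sums to 2.79228; scaling by 4/2.79228 = 1.43252 puts the formula on 4 O.
Mg: 0.69795 × 1.43252 = 1.000 atoms per formula unit.

1.000 Mg apfu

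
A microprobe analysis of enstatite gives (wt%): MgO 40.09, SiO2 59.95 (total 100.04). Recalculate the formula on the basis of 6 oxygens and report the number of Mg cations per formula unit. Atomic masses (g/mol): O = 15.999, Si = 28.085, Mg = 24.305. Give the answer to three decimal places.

1.996 Mg apfu

40.09 wt% MgO ÷ 40.304 g/mol = 0.99469 mol, giving 0.99469 Mg and 0.99469 O.
59.95 wt% SiO2 ÷ 60.083 g/mol = 0.99779 mol, giving 0.99779 Si and 1.99558 O.
Oxygen sums to 2.99027; scaling by 6/2.99027 = 2.00651 puts the formula on 6 O.
Mg: 0.99469 × 2.00651 = 1.996 atoms per formula unit.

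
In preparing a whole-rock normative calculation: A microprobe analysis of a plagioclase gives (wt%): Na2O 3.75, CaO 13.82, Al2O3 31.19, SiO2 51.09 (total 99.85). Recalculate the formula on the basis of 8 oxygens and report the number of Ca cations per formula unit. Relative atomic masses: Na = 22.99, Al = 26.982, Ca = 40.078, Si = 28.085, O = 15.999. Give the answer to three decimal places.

0.674 Ca apfu

Na2O: 3.75/61.979 = 0.06050 mol → 0.12100 mol Na, 0.06050 mol O.
CaO: 13.82/56.077 = 0.24645 mol → 0.24645 mol Ca, 0.24645 mol O.
Al2O3: 31.19/101.961 = 0.30590 mol → 0.61180 mol Al, 0.91770 mol O.
SiO2: 51.09/60.083 = 0.85032 mol → 0.85032 mol Si, 1.70064 mol O.
Total oxygen = 2.92529 mol. Normalization factor = 8/2.92529 = 2.73477.
Ca per 8 O = 0.24645 × 2.73477 = 0.674.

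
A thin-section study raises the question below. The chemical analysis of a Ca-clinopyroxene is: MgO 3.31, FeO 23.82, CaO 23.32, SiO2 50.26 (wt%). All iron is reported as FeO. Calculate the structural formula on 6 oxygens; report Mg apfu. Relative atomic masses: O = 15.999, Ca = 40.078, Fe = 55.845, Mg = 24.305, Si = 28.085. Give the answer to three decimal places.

0.197 Mg apfu

MgO (M=40.304): mol = 0.08213; Mg = 0.08213, O = 0.08213.
FeO (M=71.844): mol = 0.33155; Fe = 0.33155, O = 0.33155.
CaO (M=56.077): mol = 0.41586; Ca = 0.41586, O = 0.41586.
SiO2 (M=60.083): mol = 0.83651; Si = 0.83651, O = 1.67302.
ΣO = 2.50256; factor = 6/ΣO = 2.39754.
Mg apfu = 0.08213 × 2.39754 = 0.197.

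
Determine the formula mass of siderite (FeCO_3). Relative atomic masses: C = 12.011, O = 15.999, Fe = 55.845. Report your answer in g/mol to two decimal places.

Fe: 1 × 55.845 = 55.8450
C: 1 × 12.011 = 12.0110
O: 3 × 15.999 = 47.9970
Summing the contributions gives the formula mass.

115.85 g/mol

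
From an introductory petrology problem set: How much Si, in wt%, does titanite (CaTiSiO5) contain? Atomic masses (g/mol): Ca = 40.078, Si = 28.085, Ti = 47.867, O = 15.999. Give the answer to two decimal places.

Formula mass = 1*40.078 + 1*47.867 + 1*28.085 + 5*15.999 = 196.025 g/mol, of which 28.085 g is Si.
So Si makes up 28.085/196.025 = 0.1433 of the mass, i.e. 14.33%.

14.33 wt%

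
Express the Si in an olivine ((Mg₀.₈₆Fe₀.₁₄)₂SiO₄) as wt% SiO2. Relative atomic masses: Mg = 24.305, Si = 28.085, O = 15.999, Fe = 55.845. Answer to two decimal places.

M((Mg₀.₈₆Fe₀.₁₄)₂SiO₄) = 149.522 g/mol; M(SiO2) = 60.083 g/mol.
Moles SiO2 per formula unit = 1 Si ÷ 1 = 1.0000.
SiO2 fraction = (1.0000 × 60.083) / 149.522 = 60.083/149.522 = 0.4018.

40.18 wt%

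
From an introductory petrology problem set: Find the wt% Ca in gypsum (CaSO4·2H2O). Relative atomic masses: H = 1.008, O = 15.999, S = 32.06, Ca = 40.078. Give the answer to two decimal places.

23.28 mass %

Formula mass = 1·40.078 + 1·32.06 + 6·15.999 + 4·1.008 = 172.164 g/mol, of which 40.078 g is Ca.
So Ca makes up 40.078/172.164 = 0.2328 of the mass, i.e. 23.28%.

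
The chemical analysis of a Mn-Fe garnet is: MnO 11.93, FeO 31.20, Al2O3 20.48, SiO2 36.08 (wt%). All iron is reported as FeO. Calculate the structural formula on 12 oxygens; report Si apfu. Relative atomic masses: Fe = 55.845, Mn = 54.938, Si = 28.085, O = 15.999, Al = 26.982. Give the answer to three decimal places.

2.995 Si apfu

MnO (M=70.937): mol = 0.16818; Mn = 0.16818, O = 0.16818.
FeO (M=71.844): mol = 0.43427; Fe = 0.43427, O = 0.43427.
Al2O3 (M=101.961): mol = 0.20086; Al = 0.40172, O = 0.60258.
SiO2 (M=60.083): mol = 0.60050; Si = 0.60050, O = 1.20100.
ΣO = 2.40603; factor = 12/ΣO = 4.98747.
Si apfu = 0.60050 × 4.98747 = 2.995.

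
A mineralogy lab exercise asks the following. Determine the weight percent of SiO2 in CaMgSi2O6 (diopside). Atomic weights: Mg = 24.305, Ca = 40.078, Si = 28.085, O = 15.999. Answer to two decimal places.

55.49 wt%

Molar mass of CaMgSi2O6 = 1×40.078 + 1×24.305 + 2×28.085 + 6×15.999 = 216.547 g/mol.
Each formula unit contains 2 Si, equivalent to 2/1 = 2.0000 mol SiO2.
M(SiO2) = 1×28.085 + 2×15.999 = 60.083 g/mol.
Mass of SiO2 per formula unit = 2.0000 × 60.083 = 120.166 g.
SiO2 wt% = 120.166 / 216.547 × 100 = 55.49%.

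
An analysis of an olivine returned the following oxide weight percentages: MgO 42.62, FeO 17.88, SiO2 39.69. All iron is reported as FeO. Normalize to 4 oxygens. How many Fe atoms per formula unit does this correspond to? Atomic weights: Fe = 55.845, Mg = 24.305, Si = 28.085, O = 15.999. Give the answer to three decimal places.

42.62 wt% MgO ÷ 40.304 g/mol = 1.05746 mol, giving 1.05746 Mg and 1.05746 O.
17.88 wt% FeO ÷ 71.844 g/mol = 0.24887 mol, giving 0.24887 Fe and 0.24887 O.
39.69 wt% SiO2 ÷ 60.083 g/mol = 0.66059 mol, giving 0.66059 Si and 1.32118 O.
Oxygen sums to 2.62751; scaling by 4/2.62751 = 1.52235 puts the formula on 4 O.
Fe: 0.24887 × 1.52235 = 0.379 atoms per formula unit.

0.379 Fe apfu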